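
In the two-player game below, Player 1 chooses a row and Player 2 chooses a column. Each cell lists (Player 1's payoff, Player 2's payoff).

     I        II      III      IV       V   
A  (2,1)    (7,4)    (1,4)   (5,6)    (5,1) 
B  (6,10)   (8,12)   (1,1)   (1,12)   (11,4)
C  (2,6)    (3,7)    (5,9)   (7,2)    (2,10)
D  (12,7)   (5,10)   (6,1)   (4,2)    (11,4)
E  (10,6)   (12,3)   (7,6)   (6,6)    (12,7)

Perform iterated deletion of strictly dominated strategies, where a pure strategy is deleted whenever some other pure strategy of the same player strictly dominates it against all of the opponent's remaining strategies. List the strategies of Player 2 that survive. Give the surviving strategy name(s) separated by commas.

I, II, V

Player 1's strategy A is strictly dominated by E (I: 10>2, II: 12>7, III: 7>1, IV: 6>5, V: 12>5) and is removed.
For Player 1, E strictly dominates B on the remaining columns (I: 10>6, II: 12>8, III: 7>1, IV: 6>1, V: 12>11); eliminate B.
For Player 2, V strictly dominates III on the remaining rows (C: 10>9, D: 4>1, E: 7>6); eliminate III.
Player 2's strategy IV is strictly dominated by V (C: 10>2, D: 4>2, E: 7>6) and is removed.
Player 1's strategy C is strictly dominated by D (I: 12>2, II: 5>3, V: 11>2) and is removed.
Among the remaining strategies, none is strictly dominated by another pure strategy of the same player, so the elimination stops.
Surviving strategies — Player 1: {D, E}; Player 2: {I, II, V}.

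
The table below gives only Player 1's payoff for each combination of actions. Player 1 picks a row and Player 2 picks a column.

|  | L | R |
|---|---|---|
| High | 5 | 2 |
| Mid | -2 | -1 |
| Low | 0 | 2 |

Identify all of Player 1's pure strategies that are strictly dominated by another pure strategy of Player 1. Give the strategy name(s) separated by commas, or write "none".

High: no other strategy beats it everywhere (Mid at L (5>-2); Low at L (5>0)).
Mid: dominated, since High does at least as well everywhere (L: 5>-2, R: 2>-1).
Low: no other strategy beats it everywhere (High at R (2=2); Mid at L (0>-2)).

Mid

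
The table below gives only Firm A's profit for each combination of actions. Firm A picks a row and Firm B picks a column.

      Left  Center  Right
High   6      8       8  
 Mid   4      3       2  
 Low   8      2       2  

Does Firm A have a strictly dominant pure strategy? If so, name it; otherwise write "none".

High fails to dominate Low at Left (6<8).
Mid fails to dominate High at Left (4<6).
Low fails to dominate High at Center (2<8).
No single strategy dominates all the others.

none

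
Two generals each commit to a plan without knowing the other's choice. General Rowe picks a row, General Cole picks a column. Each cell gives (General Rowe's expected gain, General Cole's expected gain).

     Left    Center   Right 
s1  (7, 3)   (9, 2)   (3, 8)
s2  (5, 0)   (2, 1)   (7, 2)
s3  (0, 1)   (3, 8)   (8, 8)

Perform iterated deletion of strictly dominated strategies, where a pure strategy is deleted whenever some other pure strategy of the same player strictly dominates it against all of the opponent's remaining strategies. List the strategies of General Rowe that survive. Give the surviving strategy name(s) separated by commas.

s1, s3

For General Cole, Right strictly dominates Left on the remaining rows (s1: 8>3, s2: 2>0, s3: 8>1); eliminate Left.
Row s2 is eliminated: s3 beats it against every remaining column (Center: 3>2, Right: 8>7).
Among the remaining strategies, none is strictly dominated by another pure strategy of the same player, so the elimination stops.
Surviving strategies — General Rowe: {s1, s3}; General Cole: {Center, Right}.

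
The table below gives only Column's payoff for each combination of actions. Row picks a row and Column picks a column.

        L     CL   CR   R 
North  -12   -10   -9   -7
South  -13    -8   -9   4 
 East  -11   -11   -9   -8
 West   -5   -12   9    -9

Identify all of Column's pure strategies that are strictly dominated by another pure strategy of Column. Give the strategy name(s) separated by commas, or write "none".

L, CL

CR strictly dominates L — North: -9>-12, South: -9>-13, East: -9>-11, West: 9>-5.
CL: dominated, since R does at least as well everywhere (North: -7>-10, South: 4>-8, East: -8>-11, West: -9>-12).
Nothing dominates CR: L at North (-9>-12); CL at North (-9>-10); R at West (9>-9).
R: no other strategy beats it everywhere (L at North (-7>-12); CL at North (-7>-10); CR at North (-7>-9)).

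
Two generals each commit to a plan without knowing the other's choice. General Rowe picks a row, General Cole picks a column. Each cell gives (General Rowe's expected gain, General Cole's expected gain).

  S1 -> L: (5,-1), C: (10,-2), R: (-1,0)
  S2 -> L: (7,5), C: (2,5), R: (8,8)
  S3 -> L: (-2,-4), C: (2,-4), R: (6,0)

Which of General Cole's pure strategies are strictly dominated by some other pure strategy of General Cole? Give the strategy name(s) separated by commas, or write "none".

L, C

L is strictly dominated by R (S1: 0>-1, S2: 8>5, S3: 0>-4).
R strictly dominates C — S1: 0>-2, S2: 8>5, S3: 0>-4.
R is not dominated — it holds its own against L at S1 (0>-1); C at S1 (0>-2).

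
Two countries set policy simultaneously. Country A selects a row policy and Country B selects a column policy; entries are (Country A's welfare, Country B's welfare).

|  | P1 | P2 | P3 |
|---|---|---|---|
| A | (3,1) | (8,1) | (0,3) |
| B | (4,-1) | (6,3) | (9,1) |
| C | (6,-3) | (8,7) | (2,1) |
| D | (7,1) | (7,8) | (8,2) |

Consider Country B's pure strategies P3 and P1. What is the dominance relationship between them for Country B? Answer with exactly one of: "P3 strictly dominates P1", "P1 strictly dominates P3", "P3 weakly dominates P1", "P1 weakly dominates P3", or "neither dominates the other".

P3's payoffs vs P1's, by Country A's action — A: 3>1, B: 1>-1, C: 1>-3, D: 2>1.
Every comparison favours P3, so P3 strictly dominates P1.

P3 strictly dominates P1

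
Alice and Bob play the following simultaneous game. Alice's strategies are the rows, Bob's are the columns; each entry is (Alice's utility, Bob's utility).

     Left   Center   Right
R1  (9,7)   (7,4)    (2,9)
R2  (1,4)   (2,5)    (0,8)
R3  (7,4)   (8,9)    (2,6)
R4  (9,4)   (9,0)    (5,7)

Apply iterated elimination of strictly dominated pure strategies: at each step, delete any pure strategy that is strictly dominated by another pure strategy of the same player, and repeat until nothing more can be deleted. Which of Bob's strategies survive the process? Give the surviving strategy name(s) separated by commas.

Alice's strategy R2 is strictly dominated by R1 (Left: 9>1, Center: 7>2, Right: 2>0) and is removed.
Row R3 is eliminated: R4 beats it against every remaining column (Left: 9>7, Center: 9>8, Right: 5>2).
Column Left is eliminated: Right beats it against every remaining row (R1: 9>7, R4: 7>4).
Alice's strategy R1 is strictly dominated by R4 (Center: 9>7, Right: 5>2) and is removed.
For Bob, Right strictly dominates Center on the remaining rows (R4: 7>0); eliminate Center.
Among the remaining strategies, none is strictly dominated by another pure strategy of the same player, so the elimination stops.
Surviving strategies — Alice: {R4}; Bob: {Right}.

Right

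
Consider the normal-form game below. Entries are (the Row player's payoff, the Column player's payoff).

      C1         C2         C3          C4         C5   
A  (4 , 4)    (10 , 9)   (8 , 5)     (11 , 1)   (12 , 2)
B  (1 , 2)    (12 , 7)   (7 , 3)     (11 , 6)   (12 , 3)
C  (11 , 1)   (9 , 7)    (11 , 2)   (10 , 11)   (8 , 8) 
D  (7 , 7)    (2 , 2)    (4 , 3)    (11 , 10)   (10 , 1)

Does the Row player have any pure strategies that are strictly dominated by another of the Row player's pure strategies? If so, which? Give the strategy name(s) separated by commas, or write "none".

none

A: no other strategy beats it everywhere (B at C1 (4>1); C at C2 (10>9); D at C2 (10>2)).
B is not dominated — it holds its own against A at C2 (12>10); C at C2 (12>9); D at C2 (12>2).
C: no other strategy beats it everywhere (A at C1 (11>4); B at C1 (11>1); D at C1 (11>7)).
Nothing dominates D: A at C1 (7>4); B at C1 (7>1); C at C4 (11>10).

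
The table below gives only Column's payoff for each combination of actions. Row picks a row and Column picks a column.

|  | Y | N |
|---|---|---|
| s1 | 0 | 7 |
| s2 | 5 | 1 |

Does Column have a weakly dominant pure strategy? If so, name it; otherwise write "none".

none

Y fails to dominate N at s1 (0<7).
N fails to dominate Y at s2 (1<5).
No single strategy dominates all the others.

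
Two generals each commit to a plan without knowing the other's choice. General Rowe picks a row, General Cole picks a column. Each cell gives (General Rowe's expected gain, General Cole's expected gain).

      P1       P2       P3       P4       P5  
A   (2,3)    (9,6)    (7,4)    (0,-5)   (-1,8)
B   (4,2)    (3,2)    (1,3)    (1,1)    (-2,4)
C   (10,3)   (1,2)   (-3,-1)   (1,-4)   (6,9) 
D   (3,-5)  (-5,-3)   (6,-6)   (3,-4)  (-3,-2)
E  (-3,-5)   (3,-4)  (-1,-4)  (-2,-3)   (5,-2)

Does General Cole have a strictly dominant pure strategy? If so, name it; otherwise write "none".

P5 vs P1: A: 8>3, B: 4>2, C: 9>3, D: -2>-5, E: -2>-5.
P5 vs P2: A: 8>6, B: 4>2, C: 9>2, D: -2>-3, E: -2>-4.
P5 vs P3: A: 8>4, B: 4>3, C: 9>-1, D: -2>-6, E: -2>-4.
P5 vs P4: A: 8>-5, B: 4>1, C: 9>-4, D: -2>-4, E: -2>-3.
P5 strictly beats every other strategy against every opponent action, so it is strictly dominant.

P5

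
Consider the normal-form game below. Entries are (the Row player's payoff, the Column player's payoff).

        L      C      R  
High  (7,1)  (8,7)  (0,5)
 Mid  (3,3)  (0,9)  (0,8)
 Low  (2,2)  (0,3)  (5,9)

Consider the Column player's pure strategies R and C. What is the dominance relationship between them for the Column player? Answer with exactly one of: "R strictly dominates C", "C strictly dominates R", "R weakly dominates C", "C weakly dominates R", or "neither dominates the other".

neither dominates the other

Compare R to C across each opponent action: High: 5<7, Mid: 8<9, Low: 9>3.
R does better at Low but worse at High, Mid; neither strategy dominates the other.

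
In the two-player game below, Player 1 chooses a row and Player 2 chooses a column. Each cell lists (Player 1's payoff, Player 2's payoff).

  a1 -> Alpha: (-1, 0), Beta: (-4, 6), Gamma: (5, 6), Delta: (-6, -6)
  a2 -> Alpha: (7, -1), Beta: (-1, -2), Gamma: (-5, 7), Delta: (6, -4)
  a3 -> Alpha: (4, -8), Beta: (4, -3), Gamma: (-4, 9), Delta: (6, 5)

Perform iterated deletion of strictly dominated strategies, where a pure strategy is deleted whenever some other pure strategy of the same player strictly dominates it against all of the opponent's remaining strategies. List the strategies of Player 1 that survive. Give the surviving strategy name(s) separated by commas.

Column Alpha is eliminated: Gamma beats it against every remaining row (a1: 6>0, a2: 7>-1, a3: 9>-8).
For Player 2, Gamma strictly dominates Delta on the remaining rows (a1: 6>-6, a2: 7>-4, a3: 9>5); eliminate Delta.
For Player 1, a3 strictly dominates a2 on the remaining columns (Beta: 4>-1, Gamma: -4>-5); eliminate a2.
Among the remaining strategies, none is strictly dominated by another pure strategy of the same player, so the elimination stops.
Surviving strategies — Player 1: {a1, a3}; Player 2: {Beta, Gamma}.

a1, a3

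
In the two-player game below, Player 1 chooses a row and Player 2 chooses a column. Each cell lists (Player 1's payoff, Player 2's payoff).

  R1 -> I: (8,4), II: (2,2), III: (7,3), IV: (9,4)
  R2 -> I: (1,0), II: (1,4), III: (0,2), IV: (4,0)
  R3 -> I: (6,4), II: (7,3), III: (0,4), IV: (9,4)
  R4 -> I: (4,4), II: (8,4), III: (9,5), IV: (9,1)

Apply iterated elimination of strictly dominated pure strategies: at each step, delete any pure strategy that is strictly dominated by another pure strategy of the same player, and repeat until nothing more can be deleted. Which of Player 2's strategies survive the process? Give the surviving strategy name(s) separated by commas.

For Player 1, R1 strictly dominates R2 on the remaining columns (I: 8>1, II: 2>1, III: 7>0, IV: 9>4); eliminate R2.
Column II is eliminated: III beats it against every remaining row (R1: 3>2, R3: 4>3, R4: 5>4).
Among the remaining strategies, none is strictly dominated by another pure strategy of the same player, so the elimination stops.
Surviving strategies — Player 1: {R1, R3, R4}; Player 2: {I, III, IV}.

I, III, IV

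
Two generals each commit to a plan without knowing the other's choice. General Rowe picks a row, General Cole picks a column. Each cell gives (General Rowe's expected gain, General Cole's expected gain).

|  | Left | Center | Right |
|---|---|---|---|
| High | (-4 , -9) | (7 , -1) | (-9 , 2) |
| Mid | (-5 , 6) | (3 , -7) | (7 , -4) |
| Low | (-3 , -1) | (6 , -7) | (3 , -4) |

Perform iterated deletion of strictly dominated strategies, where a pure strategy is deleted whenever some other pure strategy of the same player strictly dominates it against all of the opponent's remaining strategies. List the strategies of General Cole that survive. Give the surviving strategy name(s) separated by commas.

Column Center is eliminated: Right beats it against every remaining row (High: 2>-1, Mid: -4>-7, Low: -4>-7).
General Rowe's strategy High is strictly dominated by Low (Left: -3>-4, Right: 3>-9) and is removed.
Column Right is eliminated: Left beats it against every remaining row (Mid: 6>-4, Low: -1>-4).
General Rowe's strategy Mid is strictly dominated by Low (Left: -3>-5) and is removed.
Among the remaining strategies, none is strictly dominated by another pure strategy of the same player, so the elimination stops.
Surviving strategies — General Rowe: {Low}; General Cole: {Left}.

Left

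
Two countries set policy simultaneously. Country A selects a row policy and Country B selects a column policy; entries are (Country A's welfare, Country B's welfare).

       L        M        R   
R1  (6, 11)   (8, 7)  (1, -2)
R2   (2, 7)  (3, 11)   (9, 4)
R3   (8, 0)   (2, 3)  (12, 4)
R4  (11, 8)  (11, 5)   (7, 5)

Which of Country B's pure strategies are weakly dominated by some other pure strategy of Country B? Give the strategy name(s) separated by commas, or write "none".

L is not dominated — it holds its own against M at R1 (11>7); R at R1 (11>-2).
Nothing dominates M: L at R2 (11>7); R at R1 (7>-2).
R is not dominated — it holds its own against L at R3 (4>0); M at R3 (4>3).

none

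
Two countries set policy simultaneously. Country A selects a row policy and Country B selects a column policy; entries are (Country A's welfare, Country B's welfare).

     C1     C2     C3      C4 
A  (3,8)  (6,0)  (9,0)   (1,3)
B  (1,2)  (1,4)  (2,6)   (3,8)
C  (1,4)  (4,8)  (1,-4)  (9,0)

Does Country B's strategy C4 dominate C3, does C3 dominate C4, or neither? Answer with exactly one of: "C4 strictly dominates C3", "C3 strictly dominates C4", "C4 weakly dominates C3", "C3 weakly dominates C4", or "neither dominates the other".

C4 strictly dominates C3

C4's payoffs vs C3's, by Country A's action — A: 3>0, B: 8>6, C: 0>-4.
Every comparison favours C4, so C4 strictly dominates C3.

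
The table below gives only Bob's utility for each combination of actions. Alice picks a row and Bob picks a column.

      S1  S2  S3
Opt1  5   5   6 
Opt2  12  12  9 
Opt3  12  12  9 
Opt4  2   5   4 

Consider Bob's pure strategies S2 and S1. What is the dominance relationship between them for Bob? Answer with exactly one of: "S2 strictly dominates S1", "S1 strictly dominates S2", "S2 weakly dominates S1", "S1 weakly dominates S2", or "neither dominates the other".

S2 weakly dominates S1

Compare S2 to S1 across each choice by Alice: Opt1: 5=5, Opt2: 12=12, Opt3: 12=12, Opt4: 5>2.
S2 is at least as good everywhere and strictly better somewhere (tied only at Opt1, Opt2, Opt3), so S2 weakly but not strictly dominates S1.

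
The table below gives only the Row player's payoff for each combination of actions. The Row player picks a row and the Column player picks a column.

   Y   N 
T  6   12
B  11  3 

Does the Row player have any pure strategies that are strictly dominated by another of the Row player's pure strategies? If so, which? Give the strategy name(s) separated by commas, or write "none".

none

T: no other strategy beats it everywhere (B at N (12>3)).
B: no other strategy beats it everywhere (T at Y (11>6)).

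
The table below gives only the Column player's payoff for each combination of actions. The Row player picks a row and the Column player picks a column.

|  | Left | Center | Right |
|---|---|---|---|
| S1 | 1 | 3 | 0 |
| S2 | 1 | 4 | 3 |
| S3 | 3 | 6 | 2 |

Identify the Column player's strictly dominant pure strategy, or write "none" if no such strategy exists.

Center

Center vs Left: S1: 3>1, S2: 4>1, S3: 6>3.
Center vs Right: S1: 3>0, S2: 4>3, S3: 6>2.
Center strictly beats every other strategy against every opponent action, so it is strictly dominant.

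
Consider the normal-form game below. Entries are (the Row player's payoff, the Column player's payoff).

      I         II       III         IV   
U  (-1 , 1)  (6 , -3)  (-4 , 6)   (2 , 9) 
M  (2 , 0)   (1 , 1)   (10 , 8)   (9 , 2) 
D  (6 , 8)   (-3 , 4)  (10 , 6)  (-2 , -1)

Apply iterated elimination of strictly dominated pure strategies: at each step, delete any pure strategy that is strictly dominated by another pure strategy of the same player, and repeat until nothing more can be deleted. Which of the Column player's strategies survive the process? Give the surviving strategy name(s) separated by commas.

I, III

Column II is eliminated: III beats it against every remaining row (U: 6>-3, M: 8>1, D: 6>4).
Row U is eliminated: M beats it against every remaining column (I: 2>-1, III: 10>-4, IV: 9>2).
For the Column player, III strictly dominates IV on the remaining rows (M: 8>2, D: 6>-1); eliminate IV.
Among the remaining strategies, none is strictly dominated by another pure strategy of the same player, so the elimination stops.
Surviving strategies — the Row player: {M, D}; the Column player: {I, III}.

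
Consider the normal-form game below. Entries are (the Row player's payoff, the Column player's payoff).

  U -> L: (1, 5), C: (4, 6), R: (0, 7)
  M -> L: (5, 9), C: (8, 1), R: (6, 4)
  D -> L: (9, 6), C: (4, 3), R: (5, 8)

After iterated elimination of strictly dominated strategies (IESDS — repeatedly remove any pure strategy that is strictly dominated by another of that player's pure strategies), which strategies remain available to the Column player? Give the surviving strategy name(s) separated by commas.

L, R

The Row player's strategy U is strictly dominated by M (L: 5>1, C: 8>4, R: 6>0) and is removed.
Column C is eliminated: L beats it against every remaining row (M: 9>1, D: 6>3).
Among the remaining strategies, none is strictly dominated by another pure strategy of the same player, so the elimination stops.
Surviving strategies — the Row player: {M, D}; the Column player: {L, R}.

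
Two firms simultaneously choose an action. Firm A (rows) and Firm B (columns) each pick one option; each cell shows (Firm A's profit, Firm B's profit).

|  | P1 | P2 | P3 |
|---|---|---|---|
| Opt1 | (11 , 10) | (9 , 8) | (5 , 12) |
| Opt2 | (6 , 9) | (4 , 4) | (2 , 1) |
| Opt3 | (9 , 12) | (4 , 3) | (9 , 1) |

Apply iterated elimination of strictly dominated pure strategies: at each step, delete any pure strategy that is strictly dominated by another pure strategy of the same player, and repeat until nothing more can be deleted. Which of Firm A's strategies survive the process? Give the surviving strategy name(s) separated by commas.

Opt1, Opt3

For Firm A, Opt1 strictly dominates Opt2 on the remaining columns (P1: 11>6, P2: 9>4, P3: 5>2); eliminate Opt2.
For Firm B, P1 strictly dominates P2 on the remaining rows (Opt1: 10>8, Opt3: 12>3); eliminate P2.
Among the remaining strategies, none is strictly dominated by another pure strategy of the same player, so the elimination stops.
Surviving strategies — Firm A: {Opt1, Opt3}; Firm B: {P1, P3}.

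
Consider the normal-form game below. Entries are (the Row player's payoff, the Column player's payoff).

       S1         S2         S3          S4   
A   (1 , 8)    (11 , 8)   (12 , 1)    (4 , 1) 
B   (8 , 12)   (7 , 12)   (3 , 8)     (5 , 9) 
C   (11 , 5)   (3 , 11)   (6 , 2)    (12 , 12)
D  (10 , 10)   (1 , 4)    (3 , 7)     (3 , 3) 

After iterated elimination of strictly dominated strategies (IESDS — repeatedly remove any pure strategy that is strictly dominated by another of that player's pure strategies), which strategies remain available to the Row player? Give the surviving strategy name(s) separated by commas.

The Row player's strategy D is strictly dominated by C (S1: 11>10, S2: 3>1, S3: 6>3, S4: 12>3) and is removed.
The Column player's strategy S3 is strictly dominated by S1 (A: 8>1, B: 12>8, C: 5>2) and is removed.
Among the remaining strategies, none is strictly dominated by another pure strategy of the same player, so the elimination stops.
Surviving strategies — the Row player: {A, B, C}; the Column player: {S1, S2, S4}.

A, B, C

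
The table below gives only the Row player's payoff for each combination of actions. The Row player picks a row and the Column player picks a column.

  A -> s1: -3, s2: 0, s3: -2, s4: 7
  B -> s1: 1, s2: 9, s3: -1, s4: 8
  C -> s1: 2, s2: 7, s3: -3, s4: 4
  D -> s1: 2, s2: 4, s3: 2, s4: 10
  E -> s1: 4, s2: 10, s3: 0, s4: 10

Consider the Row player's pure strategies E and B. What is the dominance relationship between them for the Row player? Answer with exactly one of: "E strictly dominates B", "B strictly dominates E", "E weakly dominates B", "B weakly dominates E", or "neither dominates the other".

E's payoffs vs B's, by the Column player's action — s1: 4>1, s2: 10>9, s3: 0>-1, s4: 10>8.
E gives a strictly higher payoff against each opponent action, so E strictly dominates B.

E strictly dominates B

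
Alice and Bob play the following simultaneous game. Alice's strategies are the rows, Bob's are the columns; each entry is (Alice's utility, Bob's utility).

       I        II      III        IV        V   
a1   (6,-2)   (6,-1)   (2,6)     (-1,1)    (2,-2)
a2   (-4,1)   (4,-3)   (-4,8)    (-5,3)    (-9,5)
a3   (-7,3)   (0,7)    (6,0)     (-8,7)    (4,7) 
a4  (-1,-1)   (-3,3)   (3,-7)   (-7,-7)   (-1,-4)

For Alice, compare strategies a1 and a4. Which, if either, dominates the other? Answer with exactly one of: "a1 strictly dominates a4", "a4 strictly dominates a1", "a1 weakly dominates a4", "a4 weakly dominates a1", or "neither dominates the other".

Compare a1 to a4 across each opponent action: I: 6>-1, II: 6>-3, III: 2<3, IV: -1>-7, V: 2>-1.
a1 does better at I, II, IV, V but worse at III; neither strategy dominates the other.

neither dominates the other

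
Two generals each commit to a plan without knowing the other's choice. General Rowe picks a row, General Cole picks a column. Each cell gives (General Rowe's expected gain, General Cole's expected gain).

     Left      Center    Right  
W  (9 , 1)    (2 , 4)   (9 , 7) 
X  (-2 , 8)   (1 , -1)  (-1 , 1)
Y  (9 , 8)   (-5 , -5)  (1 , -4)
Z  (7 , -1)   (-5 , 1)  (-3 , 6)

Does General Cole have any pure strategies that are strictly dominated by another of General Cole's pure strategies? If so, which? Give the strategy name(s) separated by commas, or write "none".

Center

Left: no other strategy beats it everywhere (Center at X (8>-1); Right at X (8>1)).
Center is strictly dominated by Right (W: 7>4, X: 1>-1, Y: -4>-5, Z: 6>1).
Nothing dominates Right: Left at W (7>1); Center at W (7>4).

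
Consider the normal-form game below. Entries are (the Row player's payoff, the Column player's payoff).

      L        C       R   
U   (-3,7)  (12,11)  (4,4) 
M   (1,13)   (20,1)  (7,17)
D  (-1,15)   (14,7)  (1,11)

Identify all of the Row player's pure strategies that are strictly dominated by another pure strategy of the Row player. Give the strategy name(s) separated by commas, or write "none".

U, D

M strictly dominates U — L: 1>-3, C: 20>12, R: 7>4.
Nothing dominates M: U at L (1>-3); D at L (1>-1).
D is strictly dominated by M (L: 1>-1, C: 20>14, R: 7>1).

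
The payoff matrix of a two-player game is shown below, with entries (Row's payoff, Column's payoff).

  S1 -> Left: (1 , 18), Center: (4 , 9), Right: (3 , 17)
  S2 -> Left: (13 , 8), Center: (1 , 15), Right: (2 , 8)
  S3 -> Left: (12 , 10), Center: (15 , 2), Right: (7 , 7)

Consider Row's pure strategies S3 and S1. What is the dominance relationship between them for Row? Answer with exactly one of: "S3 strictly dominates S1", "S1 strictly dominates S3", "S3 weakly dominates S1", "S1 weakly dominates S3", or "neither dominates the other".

S3 strictly dominates S1

S3's payoffs vs S1's, by Column's action — Left: 12>1, Center: 15>4, Right: 7>3.
S3 gives a strictly higher payoff against each opponent action, so S3 strictly dominates S1.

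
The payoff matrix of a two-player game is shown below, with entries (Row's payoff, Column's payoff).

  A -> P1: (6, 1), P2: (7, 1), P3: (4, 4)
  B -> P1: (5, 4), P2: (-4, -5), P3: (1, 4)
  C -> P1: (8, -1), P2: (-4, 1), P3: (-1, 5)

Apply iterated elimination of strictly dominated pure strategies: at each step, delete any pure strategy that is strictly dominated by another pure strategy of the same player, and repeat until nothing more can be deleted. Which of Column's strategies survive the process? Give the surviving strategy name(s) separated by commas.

P3

Row's strategy B is strictly dominated by A (P1: 6>5, P2: 7>-4, P3: 4>1) and is removed.
Column's strategy P1 is strictly dominated by P3 (A: 4>1, C: 5>-1) and is removed.
For Row, A strictly dominates C on the remaining columns (P2: 7>-4, P3: 4>-1); eliminate C.
Column P2 is eliminated: P3 beats it against every remaining row (A: 4>1).
Among the remaining strategies, none is strictly dominated by another pure strategy of the same player, so the elimination stops.
Surviving strategies — Row: {A}; Column: {P3}.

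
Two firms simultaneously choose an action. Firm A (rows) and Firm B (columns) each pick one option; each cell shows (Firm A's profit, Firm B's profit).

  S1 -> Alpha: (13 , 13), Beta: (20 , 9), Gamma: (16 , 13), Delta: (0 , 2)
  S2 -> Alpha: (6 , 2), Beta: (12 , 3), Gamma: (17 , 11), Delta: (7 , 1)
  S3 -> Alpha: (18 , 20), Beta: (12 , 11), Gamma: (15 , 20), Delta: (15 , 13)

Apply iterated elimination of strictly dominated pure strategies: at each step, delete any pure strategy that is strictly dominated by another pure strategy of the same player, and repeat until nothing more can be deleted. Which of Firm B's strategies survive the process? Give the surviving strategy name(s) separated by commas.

Alpha, Gamma

Firm B's strategy Beta is strictly dominated by Gamma (S1: 13>9, S2: 11>3, S3: 20>11) and is removed.
For Firm B, Alpha strictly dominates Delta on the remaining rows (S1: 13>2, S2: 2>1, S3: 20>13); eliminate Delta.
Among the remaining strategies, none is strictly dominated by another pure strategy of the same player, so the elimination stops.
Surviving strategies — Firm A: {S1, S2, S3}; Firm B: {Alpha, Gamma}.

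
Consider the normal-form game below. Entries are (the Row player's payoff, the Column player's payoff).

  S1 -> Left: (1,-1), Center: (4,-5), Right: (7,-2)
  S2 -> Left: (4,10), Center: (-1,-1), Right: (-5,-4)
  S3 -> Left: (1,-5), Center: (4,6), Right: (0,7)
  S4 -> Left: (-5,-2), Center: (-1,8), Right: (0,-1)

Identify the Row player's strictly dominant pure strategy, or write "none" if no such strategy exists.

S1 fails to dominate S2 at Left (1<4).
S2 fails to dominate S1 at Center (-1<4).
S3 fails to dominate S1 at Left (1=1).
S4 fails to dominate S1 at Left (-5<1).
No single strategy dominates all the others.

none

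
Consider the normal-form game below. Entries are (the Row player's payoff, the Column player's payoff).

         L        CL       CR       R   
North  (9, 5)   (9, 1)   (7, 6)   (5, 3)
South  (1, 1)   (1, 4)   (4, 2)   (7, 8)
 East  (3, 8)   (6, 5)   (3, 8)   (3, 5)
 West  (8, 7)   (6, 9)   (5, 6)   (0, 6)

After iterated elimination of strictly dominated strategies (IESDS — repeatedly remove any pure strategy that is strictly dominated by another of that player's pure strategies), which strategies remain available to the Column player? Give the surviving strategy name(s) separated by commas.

The Row player's strategy East is strictly dominated by North (L: 9>3, CL: 9>6, CR: 7>3, R: 5>3) and is removed.
For the Row player, North strictly dominates West on the remaining columns (L: 9>8, CL: 9>6, CR: 7>5, R: 5>0); eliminate West.
The Column player's strategy L is strictly dominated by CR (North: 6>5, South: 2>1) and is removed.
For the Column player, R strictly dominates CL on the remaining rows (North: 3>1, South: 8>4); eliminate CL.
Among the remaining strategies, none is strictly dominated by another pure strategy of the same player, so the elimination stops.
Surviving strategies — the Row player: {North, South}; the Column player: {CR, R}.

CR, R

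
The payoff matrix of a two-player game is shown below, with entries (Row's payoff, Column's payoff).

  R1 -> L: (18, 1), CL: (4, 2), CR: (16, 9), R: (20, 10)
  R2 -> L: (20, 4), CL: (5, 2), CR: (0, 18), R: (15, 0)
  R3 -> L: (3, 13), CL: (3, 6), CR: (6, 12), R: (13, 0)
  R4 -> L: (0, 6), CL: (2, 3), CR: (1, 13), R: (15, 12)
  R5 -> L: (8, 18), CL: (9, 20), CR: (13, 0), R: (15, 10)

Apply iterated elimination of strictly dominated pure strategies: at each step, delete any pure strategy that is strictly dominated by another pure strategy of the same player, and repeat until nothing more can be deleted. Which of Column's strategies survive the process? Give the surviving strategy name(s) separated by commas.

For Row, R1 strictly dominates R3 on the remaining columns (L: 18>3, CL: 4>3, CR: 16>6, R: 20>13); eliminate R3.
Row R4 is eliminated: R1 beats it against every remaining column (L: 18>0, CL: 4>2, CR: 16>1, R: 20>15).
Among the remaining strategies, none is strictly dominated by another pure strategy of the same player, so the elimination stops.
Surviving strategies — Row: {R1, R2, R5}; Column: {L, CL, CR, R}.

L, CL, CR, R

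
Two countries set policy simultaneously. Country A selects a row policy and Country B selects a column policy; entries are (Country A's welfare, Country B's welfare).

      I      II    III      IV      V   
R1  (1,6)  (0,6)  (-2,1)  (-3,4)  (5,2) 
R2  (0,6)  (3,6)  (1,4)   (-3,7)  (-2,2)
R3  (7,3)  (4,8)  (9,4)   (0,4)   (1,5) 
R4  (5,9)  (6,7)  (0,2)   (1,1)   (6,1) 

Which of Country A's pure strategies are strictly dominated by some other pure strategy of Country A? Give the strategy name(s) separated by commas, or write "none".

R4 strictly dominates R1 — I: 5>1, II: 6>0, III: 0>-2, IV: 1>-3, V: 6>5.
R2: dominated, since R3 does at least as well everywhere (I: 7>0, II: 4>3, III: 9>1, IV: 0>-3, V: 1>-2).
R3: no other strategy beats it everywhere (R1 at I (7>1); R2 at I (7>0); R4 at I (7>5)).
Nothing dominates R4: R1 at I (5>1); R2 at I (5>0); R3 at II (6>4).

R1, R2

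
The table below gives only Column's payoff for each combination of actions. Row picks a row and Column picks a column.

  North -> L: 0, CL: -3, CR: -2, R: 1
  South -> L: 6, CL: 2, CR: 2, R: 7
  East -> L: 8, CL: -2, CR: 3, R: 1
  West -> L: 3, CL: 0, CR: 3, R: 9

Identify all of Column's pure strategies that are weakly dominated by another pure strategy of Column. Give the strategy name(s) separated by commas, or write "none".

CL, CR

L is not dominated — it holds its own against CL at North (0>-3); CR at North (0>-2); R at East (8>1).
L weakly dominates CL — North: 0>-3, South: 6>2, East: 8>-2, West: 3>0.
L weakly dominates CR — North: 0>-2, South: 6>2, East: 8>3, West: 3=3.
Nothing dominates R: L at North (1>0); CL at North (1>-3); CR at North (1>-2).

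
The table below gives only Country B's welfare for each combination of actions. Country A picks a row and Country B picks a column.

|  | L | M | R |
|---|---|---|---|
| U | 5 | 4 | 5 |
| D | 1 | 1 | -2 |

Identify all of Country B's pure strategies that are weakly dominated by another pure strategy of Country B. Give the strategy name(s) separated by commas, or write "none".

L is not dominated — it holds its own against M at U (5>4); R at D (1>-2).
L weakly dominates M — U: 5>4, D: 1=1.
R: dominated, since L does at least as well everywhere (U: 5=5, D: 1>-2).

M, R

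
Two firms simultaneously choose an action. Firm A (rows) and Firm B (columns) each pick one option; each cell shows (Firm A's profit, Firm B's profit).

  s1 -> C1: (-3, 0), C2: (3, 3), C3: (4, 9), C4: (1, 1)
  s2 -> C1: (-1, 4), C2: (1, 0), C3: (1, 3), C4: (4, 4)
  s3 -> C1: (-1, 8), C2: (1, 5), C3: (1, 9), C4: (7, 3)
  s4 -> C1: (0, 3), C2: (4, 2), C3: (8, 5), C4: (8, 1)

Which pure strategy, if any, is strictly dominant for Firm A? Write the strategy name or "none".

s4 vs s1: C1: 0>-3, C2: 4>3, C3: 8>4, C4: 8>1.
s4 vs s2: C1: 0>-1, C2: 4>1, C3: 8>1, C4: 8>4.
s4 vs s3: C1: 0>-1, C2: 4>1, C3: 8>1, C4: 8>7.
s4 strictly beats every other strategy against every opponent action, so it is strictly dominant.

s4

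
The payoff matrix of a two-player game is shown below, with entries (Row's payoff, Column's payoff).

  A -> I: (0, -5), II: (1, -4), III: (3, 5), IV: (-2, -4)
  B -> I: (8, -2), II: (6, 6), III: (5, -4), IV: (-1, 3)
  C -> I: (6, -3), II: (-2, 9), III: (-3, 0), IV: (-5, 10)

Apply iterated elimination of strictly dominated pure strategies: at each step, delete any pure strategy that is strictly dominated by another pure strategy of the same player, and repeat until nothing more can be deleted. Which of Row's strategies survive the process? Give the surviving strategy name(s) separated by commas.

Row's strategy A is strictly dominated by B (I: 8>0, II: 6>1, III: 5>3, IV: -1>-2) and is removed.
Row's strategy C is strictly dominated by B (I: 8>6, II: 6>-2, III: 5>-3, IV: -1>-5) and is removed.
For Column, II strictly dominates I on the remaining rows (B: 6>-2); eliminate I.
Column's strategy III is strictly dominated by II (B: 6>-4) and is removed.
Column's strategy IV is strictly dominated by II (B: 6>3) and is removed.
Among the remaining strategies, none is strictly dominated by another pure strategy of the same player, so the elimination stops.
Surviving strategies — Row: {B}; Column: {II}.

B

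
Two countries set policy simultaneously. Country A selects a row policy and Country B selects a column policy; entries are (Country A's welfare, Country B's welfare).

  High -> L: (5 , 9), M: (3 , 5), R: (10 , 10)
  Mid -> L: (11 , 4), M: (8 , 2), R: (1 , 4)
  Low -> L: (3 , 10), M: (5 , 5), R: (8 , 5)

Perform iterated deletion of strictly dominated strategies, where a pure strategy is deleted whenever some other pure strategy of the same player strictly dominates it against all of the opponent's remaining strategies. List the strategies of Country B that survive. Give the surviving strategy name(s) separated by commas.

Column M is eliminated: L beats it against every remaining row (High: 9>5, Mid: 4>2, Low: 10>5).
Row Low is eliminated: High beats it against every remaining column (L: 5>3, R: 10>8).
Among the remaining strategies, none is strictly dominated by another pure strategy of the same player, so the elimination stops.
Surviving strategies — Country A: {High, Mid}; Country B: {L, R}.

L, R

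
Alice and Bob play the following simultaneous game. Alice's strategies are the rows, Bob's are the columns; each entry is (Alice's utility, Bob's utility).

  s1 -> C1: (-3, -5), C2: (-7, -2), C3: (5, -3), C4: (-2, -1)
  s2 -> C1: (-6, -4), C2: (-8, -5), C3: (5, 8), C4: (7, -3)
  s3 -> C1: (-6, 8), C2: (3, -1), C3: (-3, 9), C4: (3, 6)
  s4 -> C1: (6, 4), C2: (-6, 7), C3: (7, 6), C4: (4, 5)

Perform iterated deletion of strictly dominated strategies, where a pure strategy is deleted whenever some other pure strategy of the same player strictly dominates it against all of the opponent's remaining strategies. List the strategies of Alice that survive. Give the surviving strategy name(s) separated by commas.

Alice's strategy s1 is strictly dominated by s4 (C1: 6>-3, C2: -6>-7, C3: 7>5, C4: 4>-2) and is removed.
Bob's strategy C1 is strictly dominated by C3 (s2: 8>-4, s3: 9>8, s4: 6>4) and is removed.
Bob's strategy C4 is strictly dominated by C3 (s2: 8>-3, s3: 9>6, s4: 6>5) and is removed.
Row s2 is eliminated: s4 beats it against every remaining column (C2: -6>-8, C3: 7>5).
Among the remaining strategies, none is strictly dominated by another pure strategy of the same player, so the elimination stops.
Surviving strategies — Alice: {s3, s4}; Bob: {C2, C3}.

s3, s4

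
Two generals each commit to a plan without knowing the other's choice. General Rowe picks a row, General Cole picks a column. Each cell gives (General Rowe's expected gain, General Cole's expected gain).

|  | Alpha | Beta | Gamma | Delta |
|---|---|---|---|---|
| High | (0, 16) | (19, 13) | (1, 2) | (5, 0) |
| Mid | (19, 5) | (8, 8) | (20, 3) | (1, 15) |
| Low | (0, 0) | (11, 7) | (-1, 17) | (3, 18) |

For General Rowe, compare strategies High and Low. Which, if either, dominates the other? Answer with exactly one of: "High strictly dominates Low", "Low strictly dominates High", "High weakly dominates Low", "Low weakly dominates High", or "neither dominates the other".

High weakly dominates Low

Compare High to Low across each choice by General Cole: Alpha: 0=0, Beta: 19>11, Gamma: 1>-1, Delta: 5>3.
High is at least as good everywhere and strictly better somewhere (tied only at Alpha), so High weakly but not strictly dominates Low.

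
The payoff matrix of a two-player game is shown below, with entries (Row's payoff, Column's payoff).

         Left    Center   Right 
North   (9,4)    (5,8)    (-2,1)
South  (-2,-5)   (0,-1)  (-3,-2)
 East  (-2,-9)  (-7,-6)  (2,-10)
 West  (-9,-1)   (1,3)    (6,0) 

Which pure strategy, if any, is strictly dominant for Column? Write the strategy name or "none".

Center

Center vs Left: North: 8>4, South: -1>-5, East: -6>-9, West: 3>-1.
Center vs Right: North: 8>1, South: -1>-2, East: -6>-10, West: 3>0.
Center strictly beats every other strategy against every opponent action, so it is strictly dominant.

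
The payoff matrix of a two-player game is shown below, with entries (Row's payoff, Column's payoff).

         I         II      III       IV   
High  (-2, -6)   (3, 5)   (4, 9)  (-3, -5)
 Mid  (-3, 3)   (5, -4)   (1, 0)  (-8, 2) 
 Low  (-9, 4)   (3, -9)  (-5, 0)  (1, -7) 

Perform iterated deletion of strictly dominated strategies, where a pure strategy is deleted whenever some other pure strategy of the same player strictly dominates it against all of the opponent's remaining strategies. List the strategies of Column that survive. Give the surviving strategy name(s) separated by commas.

III

Column's strategy II is strictly dominated by III (High: 9>5, Mid: 0>-4, Low: 0>-9) and is removed.
Row Mid is eliminated: High beats it against every remaining column (I: -2>-3, III: 4>1, IV: -3>-8).
Column's strategy IV is strictly dominated by III (High: 9>-5, Low: 0>-7) and is removed.
For Row, High strictly dominates Low on the remaining columns (I: -2>-9, III: 4>-5); eliminate Low.
Column's strategy I is strictly dominated by III (High: 9>-6) and is removed.
Among the remaining strategies, none is strictly dominated by another pure strategy of the same player, so the elimination stops.
Surviving strategies — Row: {High}; Column: {III}.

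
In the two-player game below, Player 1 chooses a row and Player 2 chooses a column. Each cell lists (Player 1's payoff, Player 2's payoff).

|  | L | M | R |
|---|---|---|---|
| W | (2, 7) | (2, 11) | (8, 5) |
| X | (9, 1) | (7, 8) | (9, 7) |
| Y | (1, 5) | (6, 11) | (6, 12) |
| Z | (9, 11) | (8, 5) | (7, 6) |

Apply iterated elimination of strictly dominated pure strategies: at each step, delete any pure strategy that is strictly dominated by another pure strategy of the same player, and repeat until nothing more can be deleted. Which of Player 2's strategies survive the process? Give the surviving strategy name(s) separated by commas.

L, M, R

For Player 1, X strictly dominates W on the remaining columns (L: 9>2, M: 7>2, R: 9>8); eliminate W.
Player 1's strategy Y is strictly dominated by X (L: 9>1, M: 7>6, R: 9>6) and is removed.
Among the remaining strategies, none is strictly dominated by another pure strategy of the same player, so the elimination stops.
Surviving strategies — Player 1: {X, Z}; Player 2: {L, M, R}.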